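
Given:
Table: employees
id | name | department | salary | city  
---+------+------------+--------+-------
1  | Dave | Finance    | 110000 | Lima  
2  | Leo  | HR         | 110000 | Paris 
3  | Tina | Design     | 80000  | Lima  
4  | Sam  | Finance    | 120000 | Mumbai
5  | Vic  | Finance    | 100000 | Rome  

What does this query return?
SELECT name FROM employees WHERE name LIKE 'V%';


LIKE 'V%' matches names starting with 'V'
Matching: 1

1 rows:
Vic


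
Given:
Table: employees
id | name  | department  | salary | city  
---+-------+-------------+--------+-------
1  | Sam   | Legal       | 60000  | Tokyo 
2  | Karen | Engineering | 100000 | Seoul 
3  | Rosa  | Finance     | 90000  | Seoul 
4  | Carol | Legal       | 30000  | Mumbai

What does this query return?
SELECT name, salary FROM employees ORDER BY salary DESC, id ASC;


Sorting by salary DESC, then id ASC for ties

4 rows:
Karen, 100000
Rosa, 90000
Sam, 60000
Carol, 30000


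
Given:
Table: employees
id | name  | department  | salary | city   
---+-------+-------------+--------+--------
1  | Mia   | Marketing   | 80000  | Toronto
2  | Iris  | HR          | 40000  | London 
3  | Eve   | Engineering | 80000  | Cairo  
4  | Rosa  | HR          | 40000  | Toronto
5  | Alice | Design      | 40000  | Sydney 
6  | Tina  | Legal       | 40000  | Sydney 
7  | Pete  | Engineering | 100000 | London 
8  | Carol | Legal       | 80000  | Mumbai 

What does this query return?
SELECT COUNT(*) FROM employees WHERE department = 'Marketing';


Counting rows where department = 'Marketing'
  Mia -> MATCH


1


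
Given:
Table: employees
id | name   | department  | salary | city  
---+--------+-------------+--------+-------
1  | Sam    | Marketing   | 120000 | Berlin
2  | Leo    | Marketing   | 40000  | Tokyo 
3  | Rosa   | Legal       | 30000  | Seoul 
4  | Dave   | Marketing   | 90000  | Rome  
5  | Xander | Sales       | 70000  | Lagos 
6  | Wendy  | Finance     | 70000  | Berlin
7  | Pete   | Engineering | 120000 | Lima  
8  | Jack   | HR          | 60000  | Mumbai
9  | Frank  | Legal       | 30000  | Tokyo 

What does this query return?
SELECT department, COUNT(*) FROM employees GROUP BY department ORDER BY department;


Assigning each row to its department group:
  Sam -> Marketing
  Leo -> Marketing
  Rosa -> Legal
  Dave -> Marketing
  Xander -> Sales
  Wendy -> Finance
  Pete -> Engineering
  Jack -> HR
  Frank -> Legal


6 groups:
Engineering, 1
Finance, 1
HR, 1
Legal, 2
Marketing, 3
Sales, 1


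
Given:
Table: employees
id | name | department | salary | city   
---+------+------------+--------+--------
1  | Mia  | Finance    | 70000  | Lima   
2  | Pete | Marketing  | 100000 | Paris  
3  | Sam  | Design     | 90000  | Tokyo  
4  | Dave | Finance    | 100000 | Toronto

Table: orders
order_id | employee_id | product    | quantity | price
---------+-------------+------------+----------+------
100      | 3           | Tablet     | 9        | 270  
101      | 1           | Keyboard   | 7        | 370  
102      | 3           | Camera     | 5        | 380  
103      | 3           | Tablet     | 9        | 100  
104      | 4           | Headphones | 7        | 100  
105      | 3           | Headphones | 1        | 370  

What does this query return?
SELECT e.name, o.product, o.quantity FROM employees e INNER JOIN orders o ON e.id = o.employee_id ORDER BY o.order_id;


Joining employees.id = orders.employee_id:
  employee Sam (id=3) -> order Tablet
  employee Mia (id=1) -> order Keyboard
  employee Sam (id=3) -> order Camera
  employee Sam (id=3) -> order Tablet
  employee Dave (id=4) -> order Headphones
  employee Sam (id=3) -> order Headphones


6 rows:
Sam, Tablet, 9
Mia, Keyboard, 7
Sam, Camera, 5
Sam, Tablet, 9
Dave, Headphones, 7
Sam, Headphones, 1


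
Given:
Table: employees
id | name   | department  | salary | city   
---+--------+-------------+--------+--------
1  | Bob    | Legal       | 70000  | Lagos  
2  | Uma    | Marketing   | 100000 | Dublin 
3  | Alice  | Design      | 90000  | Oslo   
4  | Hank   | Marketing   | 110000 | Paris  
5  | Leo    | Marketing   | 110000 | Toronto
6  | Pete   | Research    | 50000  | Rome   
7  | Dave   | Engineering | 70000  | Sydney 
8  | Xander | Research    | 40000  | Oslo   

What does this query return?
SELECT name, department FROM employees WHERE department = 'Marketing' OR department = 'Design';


Filtering: department = 'Marketing' OR 'Design'
Matching: 4 rows

4 rows:
Uma, Marketing
Alice, Design
Hank, Marketing
Leo, Marketing


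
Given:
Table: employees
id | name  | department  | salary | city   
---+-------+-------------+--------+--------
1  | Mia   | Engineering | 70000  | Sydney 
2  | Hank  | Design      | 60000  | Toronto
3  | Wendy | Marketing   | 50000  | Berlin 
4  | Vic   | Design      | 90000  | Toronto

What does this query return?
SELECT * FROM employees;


SELECT * returns all 4 rows with all columns

4 rows:
1, Mia, Engineering, 70000, Sydney
2, Hank, Design, 60000, Toronto
3, Wendy, Marketing, 50000, Berlin
4, Vic, Design, 90000, Toronto


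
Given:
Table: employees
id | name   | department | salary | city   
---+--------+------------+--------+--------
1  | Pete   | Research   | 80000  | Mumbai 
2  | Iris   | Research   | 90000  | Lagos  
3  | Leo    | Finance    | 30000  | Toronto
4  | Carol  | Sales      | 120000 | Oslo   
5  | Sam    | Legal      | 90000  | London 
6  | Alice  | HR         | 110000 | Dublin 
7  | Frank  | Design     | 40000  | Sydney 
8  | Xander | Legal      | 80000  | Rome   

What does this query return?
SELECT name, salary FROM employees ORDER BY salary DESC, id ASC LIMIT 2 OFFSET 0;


Sort by salary DESC (id ASC tiebreak), then skip 0 and take 2
Rows 1 through 2

2 rows:
Carol, 120000
Alice, 110000


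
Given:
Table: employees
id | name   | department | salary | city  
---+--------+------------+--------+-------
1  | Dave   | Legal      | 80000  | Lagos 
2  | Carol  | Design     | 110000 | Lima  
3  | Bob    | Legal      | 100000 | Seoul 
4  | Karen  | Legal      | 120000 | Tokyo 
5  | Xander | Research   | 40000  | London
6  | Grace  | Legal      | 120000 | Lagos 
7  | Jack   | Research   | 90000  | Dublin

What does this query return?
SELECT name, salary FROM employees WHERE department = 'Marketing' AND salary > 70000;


Filtering: department = 'Marketing' AND salary > 70000
Matching: 0 rows

Empty result set (0 rows)


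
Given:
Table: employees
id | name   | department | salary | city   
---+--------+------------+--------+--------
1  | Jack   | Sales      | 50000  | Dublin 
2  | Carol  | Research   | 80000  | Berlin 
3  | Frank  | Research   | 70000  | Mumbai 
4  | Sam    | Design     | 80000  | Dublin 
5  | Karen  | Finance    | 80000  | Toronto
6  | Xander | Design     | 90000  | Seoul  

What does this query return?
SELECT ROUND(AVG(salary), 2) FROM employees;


SUM(salary) = 450000
COUNT = 6
ROUND(AVG, 2) = ROUND(450000 / 6, 2) = 75000.0

75000.0


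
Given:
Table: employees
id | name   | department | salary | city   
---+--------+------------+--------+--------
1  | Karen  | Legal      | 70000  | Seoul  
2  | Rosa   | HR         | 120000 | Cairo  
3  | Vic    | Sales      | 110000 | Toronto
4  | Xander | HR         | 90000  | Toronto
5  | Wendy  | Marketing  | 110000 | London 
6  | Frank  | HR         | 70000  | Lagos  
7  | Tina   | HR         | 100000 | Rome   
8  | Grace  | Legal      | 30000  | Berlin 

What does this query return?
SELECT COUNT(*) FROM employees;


COUNT(*) counts all rows

8


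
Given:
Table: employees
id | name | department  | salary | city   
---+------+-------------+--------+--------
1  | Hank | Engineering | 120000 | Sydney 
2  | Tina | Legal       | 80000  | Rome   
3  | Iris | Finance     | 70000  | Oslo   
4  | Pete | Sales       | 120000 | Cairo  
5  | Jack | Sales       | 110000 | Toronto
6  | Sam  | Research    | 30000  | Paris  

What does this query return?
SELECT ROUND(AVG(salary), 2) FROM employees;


SUM(salary) = 530000
COUNT = 6
ROUND(AVG, 2) = ROUND(530000 / 6, 2) = 88333.33

88333.33


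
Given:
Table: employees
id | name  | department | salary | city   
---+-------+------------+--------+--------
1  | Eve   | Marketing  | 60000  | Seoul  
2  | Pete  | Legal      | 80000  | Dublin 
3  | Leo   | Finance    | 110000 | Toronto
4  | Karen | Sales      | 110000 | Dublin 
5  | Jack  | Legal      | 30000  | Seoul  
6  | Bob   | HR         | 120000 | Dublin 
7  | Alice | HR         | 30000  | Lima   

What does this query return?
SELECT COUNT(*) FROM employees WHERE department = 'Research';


Counting rows where department = 'Research'


0


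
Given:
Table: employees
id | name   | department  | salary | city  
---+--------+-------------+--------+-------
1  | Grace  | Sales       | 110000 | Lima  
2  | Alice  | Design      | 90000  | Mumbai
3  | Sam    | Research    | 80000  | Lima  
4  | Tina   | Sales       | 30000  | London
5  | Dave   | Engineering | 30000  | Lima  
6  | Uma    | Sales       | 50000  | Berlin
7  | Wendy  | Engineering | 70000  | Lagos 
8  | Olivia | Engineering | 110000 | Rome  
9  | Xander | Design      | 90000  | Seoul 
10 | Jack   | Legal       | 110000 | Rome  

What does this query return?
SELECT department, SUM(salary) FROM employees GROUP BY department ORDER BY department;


Summing salary within each department:
  Design: 90000 + 90000 = 180000
  Engineering: 30000 + 70000 + 110000 = 210000
  Legal: 110000 = 110000
  Research: 80000 = 80000
  Sales: 110000 + 30000 + 50000 = 190000


5 groups:
Design, 180000
Engineering, 210000
Legal, 110000
Research, 80000
Sales, 190000


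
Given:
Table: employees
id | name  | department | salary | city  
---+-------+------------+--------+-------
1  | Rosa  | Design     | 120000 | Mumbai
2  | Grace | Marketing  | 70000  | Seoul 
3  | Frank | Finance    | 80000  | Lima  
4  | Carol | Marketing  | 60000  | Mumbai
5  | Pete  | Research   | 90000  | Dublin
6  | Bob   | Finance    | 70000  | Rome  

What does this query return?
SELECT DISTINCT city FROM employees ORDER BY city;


All 'city' values (row order): Mumbai, Seoul, Lima, Mumbai, Dublin, Rome
Removing duplicates leaves 5 unique value(s).

5 values:
Dublin
Lima
Mumbai
Rome
Seoul


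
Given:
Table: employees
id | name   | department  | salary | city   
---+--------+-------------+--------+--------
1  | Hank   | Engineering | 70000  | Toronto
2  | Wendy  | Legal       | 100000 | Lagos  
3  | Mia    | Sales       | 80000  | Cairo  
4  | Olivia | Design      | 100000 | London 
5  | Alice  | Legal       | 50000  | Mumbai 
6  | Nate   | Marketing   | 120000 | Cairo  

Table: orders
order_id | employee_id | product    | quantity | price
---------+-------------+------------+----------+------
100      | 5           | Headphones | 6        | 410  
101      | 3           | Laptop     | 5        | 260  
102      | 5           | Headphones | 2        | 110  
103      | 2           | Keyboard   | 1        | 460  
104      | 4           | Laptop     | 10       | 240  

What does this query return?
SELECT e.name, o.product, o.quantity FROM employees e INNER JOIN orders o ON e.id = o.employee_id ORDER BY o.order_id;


Joining employees.id = orders.employee_id:
  employee Alice (id=5) -> order Headphones
  employee Mia (id=3) -> order Laptop
  employee Alice (id=5) -> order Headphones
  employee Wendy (id=2) -> order Keyboard
  employee Olivia (id=4) -> order Laptop


5 rows:
Alice, Headphones, 6
Mia, Laptop, 5
Alice, Headphones, 2
Wendy, Keyboard, 1
Olivia, Laptop, 10


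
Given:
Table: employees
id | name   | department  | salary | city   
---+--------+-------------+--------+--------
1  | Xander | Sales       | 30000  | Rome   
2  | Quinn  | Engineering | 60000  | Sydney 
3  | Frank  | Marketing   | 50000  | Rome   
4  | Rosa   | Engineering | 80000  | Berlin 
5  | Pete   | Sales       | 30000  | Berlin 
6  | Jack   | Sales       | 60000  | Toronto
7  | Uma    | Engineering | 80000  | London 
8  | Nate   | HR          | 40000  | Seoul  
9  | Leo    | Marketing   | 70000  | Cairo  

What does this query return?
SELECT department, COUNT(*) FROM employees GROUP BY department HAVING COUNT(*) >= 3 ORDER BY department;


Groups with count >= 3:
  Engineering: 3 -> PASS
  Sales: 3 -> PASS
  HR: 1 -> filtered out
  Marketing: 2 -> filtered out


2 groups:
Engineering, 3
Sales, 3


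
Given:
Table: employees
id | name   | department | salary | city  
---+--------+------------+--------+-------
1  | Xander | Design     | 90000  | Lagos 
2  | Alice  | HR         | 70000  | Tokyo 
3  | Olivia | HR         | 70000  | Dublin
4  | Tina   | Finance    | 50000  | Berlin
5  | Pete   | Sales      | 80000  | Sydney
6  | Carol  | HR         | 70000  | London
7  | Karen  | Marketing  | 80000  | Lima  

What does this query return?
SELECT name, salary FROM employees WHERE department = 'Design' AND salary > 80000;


Filtering: department = 'Design' AND salary > 80000
Matching: 1 rows

1 rows:
Xander, 90000


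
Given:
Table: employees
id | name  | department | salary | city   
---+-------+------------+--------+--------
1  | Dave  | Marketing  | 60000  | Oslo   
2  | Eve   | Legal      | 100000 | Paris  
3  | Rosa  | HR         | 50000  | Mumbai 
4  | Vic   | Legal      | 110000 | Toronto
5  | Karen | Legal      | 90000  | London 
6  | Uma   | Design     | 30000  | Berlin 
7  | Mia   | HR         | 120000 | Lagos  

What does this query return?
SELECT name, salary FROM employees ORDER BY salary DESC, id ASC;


Sorting by salary DESC, then id ASC for ties

7 rows:
Mia, 120000
Vic, 110000
Eve, 100000
Karen, 90000
Dave, 60000
Rosa, 50000
Uma, 30000


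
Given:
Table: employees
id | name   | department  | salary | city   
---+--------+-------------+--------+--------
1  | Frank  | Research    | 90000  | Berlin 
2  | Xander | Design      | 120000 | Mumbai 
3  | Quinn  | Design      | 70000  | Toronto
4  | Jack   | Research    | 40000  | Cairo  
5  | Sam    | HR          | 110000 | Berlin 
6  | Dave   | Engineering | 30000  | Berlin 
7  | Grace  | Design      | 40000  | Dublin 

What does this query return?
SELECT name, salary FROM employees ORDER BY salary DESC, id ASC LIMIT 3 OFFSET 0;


Sort by salary DESC (id ASC tiebreak), then skip 0 and take 3
Rows 1 through 3

3 rows:
Xander, 120000
Sam, 110000
Frank, 90000


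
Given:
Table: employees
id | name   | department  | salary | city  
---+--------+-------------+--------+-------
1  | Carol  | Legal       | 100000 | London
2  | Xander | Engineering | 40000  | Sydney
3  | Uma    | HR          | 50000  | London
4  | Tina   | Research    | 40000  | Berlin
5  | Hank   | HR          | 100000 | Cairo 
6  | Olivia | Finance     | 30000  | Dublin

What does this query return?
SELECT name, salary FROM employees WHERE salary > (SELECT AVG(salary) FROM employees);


Subquery: AVG(salary) = 60000.0
Filtering: salary > 60000.0
  Carol (100000) -> MATCH
  Hank (100000) -> MATCH


2 rows:
Carol, 100000
Hank, 100000


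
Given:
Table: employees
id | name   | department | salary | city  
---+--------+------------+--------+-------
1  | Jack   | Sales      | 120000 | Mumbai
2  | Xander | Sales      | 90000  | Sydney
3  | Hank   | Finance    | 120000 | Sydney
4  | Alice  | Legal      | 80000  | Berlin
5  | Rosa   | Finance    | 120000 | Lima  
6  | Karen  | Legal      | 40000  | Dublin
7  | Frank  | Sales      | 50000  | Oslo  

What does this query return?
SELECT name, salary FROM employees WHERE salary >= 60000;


Filtering: salary >= 60000
Matching: 5 rows

5 rows:
Jack, 120000
Xander, 90000
Hank, 120000
Alice, 80000
Rosa, 120000


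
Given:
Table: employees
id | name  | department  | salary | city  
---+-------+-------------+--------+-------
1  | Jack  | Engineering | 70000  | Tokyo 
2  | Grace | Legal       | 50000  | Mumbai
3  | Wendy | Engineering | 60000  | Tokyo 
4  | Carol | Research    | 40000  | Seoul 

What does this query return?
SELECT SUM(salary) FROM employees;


SUM(salary) = 70000 + 50000 + 60000 + 40000 = 220000

220000


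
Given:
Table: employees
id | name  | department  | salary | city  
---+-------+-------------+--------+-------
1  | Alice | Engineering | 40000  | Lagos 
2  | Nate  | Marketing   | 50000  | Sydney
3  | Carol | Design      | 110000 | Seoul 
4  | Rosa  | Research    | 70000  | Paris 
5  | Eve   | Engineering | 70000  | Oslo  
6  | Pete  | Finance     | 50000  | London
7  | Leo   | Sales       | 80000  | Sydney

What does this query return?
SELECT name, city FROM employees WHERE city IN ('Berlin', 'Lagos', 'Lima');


Filtering: city IN ('Berlin', 'Lagos', 'Lima')
Matching: 1 rows

1 rows:
Alice, Lagos


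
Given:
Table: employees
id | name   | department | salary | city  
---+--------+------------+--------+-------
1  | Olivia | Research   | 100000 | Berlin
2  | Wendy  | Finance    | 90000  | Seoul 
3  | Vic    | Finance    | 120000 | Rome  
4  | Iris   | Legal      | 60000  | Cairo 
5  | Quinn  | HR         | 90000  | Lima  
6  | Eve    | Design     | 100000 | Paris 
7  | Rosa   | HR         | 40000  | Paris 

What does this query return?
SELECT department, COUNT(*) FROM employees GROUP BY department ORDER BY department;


Assigning each row to its department group:
  Olivia -> Research
  Wendy -> Finance
  Vic -> Finance
  Iris -> Legal
  Quinn -> HR
  Eve -> Design
  Rosa -> HR


5 groups:
Design, 1
Finance, 2
HR, 2
Legal, 1
Research, 1


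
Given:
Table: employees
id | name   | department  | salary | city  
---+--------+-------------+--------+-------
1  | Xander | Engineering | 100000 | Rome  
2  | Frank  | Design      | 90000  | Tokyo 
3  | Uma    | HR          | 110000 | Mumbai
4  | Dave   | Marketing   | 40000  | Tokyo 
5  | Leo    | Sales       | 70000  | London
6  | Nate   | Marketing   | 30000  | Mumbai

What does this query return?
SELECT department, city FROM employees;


Projecting columns: department, city

6 rows:
Engineering, Rome
Design, Tokyo
HR, Mumbai
Marketing, Tokyo
Sales, London
Marketing, Mumbai


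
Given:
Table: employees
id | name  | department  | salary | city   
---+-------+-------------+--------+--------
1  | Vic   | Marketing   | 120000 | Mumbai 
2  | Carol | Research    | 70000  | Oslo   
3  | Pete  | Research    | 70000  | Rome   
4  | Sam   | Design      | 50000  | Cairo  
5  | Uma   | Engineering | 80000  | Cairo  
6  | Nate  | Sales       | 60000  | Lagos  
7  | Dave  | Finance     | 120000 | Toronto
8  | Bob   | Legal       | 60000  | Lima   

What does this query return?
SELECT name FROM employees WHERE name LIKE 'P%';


LIKE 'P%' matches names starting with 'P'
Matching: 1

1 rows:
Pete


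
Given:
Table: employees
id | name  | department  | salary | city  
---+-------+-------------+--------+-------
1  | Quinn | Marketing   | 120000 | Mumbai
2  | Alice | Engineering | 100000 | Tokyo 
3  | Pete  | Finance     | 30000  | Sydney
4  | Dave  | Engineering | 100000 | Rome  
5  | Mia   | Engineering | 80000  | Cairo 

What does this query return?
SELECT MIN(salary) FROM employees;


Salaries: 120000, 100000, 30000, 100000, 80000
MIN = 30000

30000


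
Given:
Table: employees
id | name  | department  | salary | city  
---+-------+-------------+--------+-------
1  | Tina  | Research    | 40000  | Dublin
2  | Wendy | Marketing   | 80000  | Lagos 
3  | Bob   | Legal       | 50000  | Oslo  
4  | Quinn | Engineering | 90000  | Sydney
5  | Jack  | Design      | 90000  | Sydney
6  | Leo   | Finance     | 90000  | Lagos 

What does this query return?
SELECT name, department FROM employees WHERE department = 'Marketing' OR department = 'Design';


Filtering: department = 'Marketing' OR 'Design'
Matching: 2 rows

2 rows:
Wendy, Marketing
Jack, Design


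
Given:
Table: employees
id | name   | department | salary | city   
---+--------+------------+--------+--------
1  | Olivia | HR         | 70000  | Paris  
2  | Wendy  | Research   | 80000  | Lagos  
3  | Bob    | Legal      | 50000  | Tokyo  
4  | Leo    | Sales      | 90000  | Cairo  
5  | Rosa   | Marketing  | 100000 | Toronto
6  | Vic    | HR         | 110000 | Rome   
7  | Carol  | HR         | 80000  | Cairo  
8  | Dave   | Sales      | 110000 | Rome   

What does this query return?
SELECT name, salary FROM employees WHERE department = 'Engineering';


Filtering: department = 'Engineering'
Matching rows: 0

Empty result set (0 rows)


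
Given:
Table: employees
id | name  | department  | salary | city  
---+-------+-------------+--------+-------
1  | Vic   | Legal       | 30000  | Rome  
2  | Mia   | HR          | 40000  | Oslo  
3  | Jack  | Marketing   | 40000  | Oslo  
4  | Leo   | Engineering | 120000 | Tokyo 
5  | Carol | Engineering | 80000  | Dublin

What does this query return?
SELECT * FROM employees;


SELECT * returns all 5 rows with all columns

5 rows:
1, Vic, Legal, 30000, Rome
2, Mia, HR, 40000, Oslo
3, Jack, Marketing, 40000, Oslo
4, Leo, Engineering, 120000, Tokyo
5, Carol, Engineering, 80000, Dublin


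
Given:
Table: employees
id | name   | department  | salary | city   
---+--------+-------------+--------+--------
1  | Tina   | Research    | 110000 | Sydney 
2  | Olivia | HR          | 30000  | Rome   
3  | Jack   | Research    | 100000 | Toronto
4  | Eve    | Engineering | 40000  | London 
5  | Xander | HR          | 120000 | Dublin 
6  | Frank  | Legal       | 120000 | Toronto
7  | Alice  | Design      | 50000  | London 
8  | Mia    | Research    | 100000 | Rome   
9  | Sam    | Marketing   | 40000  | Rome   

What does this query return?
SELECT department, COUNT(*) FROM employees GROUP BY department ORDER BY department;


Assigning each row to its department group:
  Tina -> Research
  Olivia -> HR
  Jack -> Research
  Eve -> Engineering
  Xander -> HR
  Frank -> Legal
  Alice -> Design
  Mia -> Research
  Sam -> Marketing


6 groups:
Design, 1
Engineering, 1
HR, 2
Legal, 1
Marketing, 1
Research, 3


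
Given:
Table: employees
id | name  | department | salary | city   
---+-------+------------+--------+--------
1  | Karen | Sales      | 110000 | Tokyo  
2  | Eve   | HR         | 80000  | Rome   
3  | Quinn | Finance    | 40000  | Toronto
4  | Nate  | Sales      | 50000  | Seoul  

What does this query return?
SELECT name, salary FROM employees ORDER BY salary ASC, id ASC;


Sorting by salary ASC, then id ASC for ties

4 rows:
Quinn, 40000
Nate, 50000
Eve, 80000
Karen, 110000


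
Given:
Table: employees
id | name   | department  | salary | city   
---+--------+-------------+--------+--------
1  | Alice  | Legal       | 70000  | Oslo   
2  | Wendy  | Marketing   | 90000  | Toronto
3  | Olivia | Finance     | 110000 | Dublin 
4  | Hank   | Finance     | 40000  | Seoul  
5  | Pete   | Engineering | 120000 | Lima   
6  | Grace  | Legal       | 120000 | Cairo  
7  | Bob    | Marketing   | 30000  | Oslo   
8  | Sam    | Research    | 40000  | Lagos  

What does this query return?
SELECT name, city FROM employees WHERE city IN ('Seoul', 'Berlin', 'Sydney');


Filtering: city IN ('Seoul', 'Berlin', 'Sydney')
Matching: 1 rows

1 rows:
Hank, Seoul


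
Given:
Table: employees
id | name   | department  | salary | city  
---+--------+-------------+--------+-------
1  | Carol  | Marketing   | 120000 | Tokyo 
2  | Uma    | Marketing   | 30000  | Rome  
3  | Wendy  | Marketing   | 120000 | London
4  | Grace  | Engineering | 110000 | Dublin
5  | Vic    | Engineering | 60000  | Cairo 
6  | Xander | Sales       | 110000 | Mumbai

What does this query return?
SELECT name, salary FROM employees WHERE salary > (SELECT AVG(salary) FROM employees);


Subquery: AVG(salary) = 91666.67
Filtering: salary > 91666.67
  Carol (120000) -> MATCH
  Wendy (120000) -> MATCH
  Grace (110000) -> MATCH
  Xander (110000) -> MATCH


4 rows:
Carol, 120000
Wendy, 120000
Grace, 110000
Xander, 110000


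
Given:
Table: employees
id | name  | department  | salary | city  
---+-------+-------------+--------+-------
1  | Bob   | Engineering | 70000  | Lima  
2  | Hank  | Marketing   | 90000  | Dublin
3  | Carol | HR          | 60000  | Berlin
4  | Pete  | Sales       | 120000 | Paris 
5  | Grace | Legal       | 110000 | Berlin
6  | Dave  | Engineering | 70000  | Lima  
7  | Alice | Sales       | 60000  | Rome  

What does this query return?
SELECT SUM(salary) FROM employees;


SUM(salary) = 70000 + 90000 + 60000 + 120000 + 110000 + 70000 + 60000 = 580000

580000


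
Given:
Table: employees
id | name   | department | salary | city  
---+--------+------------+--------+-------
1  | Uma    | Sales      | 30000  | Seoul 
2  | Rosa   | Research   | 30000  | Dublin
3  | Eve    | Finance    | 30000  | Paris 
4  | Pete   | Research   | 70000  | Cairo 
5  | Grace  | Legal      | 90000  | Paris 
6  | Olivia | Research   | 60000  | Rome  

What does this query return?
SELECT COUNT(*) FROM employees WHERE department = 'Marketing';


Counting rows where department = 'Marketing'


0


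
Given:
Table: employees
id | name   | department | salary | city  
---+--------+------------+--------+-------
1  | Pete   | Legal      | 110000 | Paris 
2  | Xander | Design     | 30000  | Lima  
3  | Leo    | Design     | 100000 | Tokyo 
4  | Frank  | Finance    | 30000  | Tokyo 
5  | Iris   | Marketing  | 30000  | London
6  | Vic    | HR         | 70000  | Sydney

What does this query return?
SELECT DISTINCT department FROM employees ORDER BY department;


All 'department' values (row order): Legal, Design, Design, Finance, Marketing, HR
Removing duplicates leaves 5 unique value(s).

5 values:
Design
Finance
HR
Legal
Marketing


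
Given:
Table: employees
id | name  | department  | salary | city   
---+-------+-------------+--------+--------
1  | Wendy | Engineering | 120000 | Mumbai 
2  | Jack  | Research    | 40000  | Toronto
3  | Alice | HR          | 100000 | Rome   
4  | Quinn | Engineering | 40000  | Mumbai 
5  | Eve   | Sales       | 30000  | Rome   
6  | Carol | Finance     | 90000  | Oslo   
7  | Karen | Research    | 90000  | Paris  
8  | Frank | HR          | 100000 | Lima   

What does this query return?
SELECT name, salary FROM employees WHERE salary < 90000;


Filtering: salary < 90000
Matching: 3 rows

3 rows:
Jack, 40000
Quinn, 40000
Eve, 30000


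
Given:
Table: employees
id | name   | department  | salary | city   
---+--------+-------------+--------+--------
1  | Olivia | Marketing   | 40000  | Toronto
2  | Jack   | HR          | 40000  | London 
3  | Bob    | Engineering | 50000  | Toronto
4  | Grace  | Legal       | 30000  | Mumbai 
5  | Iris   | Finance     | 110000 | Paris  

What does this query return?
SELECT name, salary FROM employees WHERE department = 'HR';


Filtering: department = 'HR'
Matching rows: 1

1 rows:
Jack, 40000


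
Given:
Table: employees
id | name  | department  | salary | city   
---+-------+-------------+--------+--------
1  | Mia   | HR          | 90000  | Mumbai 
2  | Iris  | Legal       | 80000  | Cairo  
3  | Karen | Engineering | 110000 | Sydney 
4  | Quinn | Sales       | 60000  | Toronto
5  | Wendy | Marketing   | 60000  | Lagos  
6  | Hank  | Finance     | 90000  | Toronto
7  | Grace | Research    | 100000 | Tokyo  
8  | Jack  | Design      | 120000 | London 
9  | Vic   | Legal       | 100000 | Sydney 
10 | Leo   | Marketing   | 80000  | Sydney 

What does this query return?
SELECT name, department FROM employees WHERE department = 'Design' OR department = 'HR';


Filtering: department = 'Design' OR 'HR'
Matching: 2 rows

2 rows:
Mia, HR
Jack, Design


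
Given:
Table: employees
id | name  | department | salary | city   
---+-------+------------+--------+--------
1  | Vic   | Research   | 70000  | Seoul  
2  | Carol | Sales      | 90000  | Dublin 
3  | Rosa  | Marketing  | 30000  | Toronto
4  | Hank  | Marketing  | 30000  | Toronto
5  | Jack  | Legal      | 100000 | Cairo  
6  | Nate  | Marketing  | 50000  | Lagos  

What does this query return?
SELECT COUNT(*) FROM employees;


COUNT(*) counts all rows

6


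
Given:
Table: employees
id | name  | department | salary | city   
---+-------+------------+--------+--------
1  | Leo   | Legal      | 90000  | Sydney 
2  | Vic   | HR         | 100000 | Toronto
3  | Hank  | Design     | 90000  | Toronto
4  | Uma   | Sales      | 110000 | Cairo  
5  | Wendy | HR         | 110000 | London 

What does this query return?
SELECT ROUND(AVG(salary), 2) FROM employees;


SUM(salary) = 500000
COUNT = 5
ROUND(AVG, 2) = ROUND(500000 / 5, 2) = 100000.0

100000.0


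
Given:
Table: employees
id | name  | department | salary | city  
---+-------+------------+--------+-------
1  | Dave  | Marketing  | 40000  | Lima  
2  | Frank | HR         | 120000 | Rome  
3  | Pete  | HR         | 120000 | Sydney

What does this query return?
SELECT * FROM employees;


SELECT * returns all 3 rows with all columns

3 rows:
1, Dave, Marketing, 40000, Lima
2, Frank, HR, 120000, Rome
3, Pete, HR, 120000, Sydney


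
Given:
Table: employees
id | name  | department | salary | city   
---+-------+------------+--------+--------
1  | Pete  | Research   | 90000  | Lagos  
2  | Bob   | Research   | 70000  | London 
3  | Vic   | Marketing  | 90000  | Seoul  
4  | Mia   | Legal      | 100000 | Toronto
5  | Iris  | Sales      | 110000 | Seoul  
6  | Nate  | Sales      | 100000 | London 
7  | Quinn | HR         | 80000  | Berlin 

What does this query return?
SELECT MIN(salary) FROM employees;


Salaries: 90000, 70000, 90000, 100000, 110000, 100000, 80000
MIN = 70000

70000


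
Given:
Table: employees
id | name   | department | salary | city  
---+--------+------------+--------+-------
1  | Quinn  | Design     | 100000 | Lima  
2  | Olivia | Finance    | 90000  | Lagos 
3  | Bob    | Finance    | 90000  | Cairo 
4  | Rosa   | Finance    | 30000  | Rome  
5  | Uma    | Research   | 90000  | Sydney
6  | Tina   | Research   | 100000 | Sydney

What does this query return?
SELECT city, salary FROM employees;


Projecting columns: city, salary

6 rows:
Lima, 100000
Lagos, 90000
Cairo, 90000
Rome, 30000
Sydney, 90000
Sydney, 100000


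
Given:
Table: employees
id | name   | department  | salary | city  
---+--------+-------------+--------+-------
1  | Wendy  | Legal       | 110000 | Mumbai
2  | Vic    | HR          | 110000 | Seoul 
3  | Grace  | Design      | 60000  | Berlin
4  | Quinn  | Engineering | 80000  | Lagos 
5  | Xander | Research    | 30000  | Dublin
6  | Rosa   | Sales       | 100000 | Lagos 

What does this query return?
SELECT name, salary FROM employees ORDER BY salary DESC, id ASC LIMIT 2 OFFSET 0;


Sort by salary DESC (id ASC tiebreak), then skip 0 and take 2
Rows 1 through 2

2 rows:
Wendy, 110000
Vic, 110000


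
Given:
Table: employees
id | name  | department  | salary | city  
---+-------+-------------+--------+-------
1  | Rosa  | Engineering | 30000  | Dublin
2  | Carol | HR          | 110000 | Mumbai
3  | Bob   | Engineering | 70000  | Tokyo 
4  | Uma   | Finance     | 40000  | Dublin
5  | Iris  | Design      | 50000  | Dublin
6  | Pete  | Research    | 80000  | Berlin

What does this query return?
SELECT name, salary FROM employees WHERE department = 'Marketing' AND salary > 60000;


Filtering: department = 'Marketing' AND salary > 60000
Matching: 0 rows

Empty result set (0 rows)


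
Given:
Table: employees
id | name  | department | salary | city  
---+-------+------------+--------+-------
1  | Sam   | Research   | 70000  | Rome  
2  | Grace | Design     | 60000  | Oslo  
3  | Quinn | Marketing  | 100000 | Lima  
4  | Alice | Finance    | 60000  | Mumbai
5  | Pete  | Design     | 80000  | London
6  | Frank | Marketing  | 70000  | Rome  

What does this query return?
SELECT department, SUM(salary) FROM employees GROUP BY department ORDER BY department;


Summing salary within each department:
  Design: 60000 + 80000 = 140000
  Finance: 60000 = 60000
  Marketing: 100000 + 70000 = 170000
  Research: 70000 = 70000


4 groups:
Design, 140000
Finance, 60000
Marketing, 170000
Research, 70000


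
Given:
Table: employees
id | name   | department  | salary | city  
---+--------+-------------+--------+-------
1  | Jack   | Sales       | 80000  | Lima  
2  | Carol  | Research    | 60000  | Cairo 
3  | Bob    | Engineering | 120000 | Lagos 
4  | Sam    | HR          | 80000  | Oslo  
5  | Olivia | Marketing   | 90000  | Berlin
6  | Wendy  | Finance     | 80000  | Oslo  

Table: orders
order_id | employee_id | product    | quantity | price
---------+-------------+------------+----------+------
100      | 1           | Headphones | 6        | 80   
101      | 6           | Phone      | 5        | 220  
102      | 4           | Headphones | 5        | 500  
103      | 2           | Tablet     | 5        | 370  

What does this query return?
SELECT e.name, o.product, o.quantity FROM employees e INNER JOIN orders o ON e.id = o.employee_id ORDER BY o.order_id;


Joining employees.id = orders.employee_id:
  employee Jack (id=1) -> order Headphones
  employee Wendy (id=6) -> order Phone
  employee Sam (id=4) -> order Headphones
  employee Carol (id=2) -> order Tablet


4 rows:
Jack, Headphones, 6
Wendy, Phone, 5
Sam, Headphones, 5
Carol, Tablet, 5


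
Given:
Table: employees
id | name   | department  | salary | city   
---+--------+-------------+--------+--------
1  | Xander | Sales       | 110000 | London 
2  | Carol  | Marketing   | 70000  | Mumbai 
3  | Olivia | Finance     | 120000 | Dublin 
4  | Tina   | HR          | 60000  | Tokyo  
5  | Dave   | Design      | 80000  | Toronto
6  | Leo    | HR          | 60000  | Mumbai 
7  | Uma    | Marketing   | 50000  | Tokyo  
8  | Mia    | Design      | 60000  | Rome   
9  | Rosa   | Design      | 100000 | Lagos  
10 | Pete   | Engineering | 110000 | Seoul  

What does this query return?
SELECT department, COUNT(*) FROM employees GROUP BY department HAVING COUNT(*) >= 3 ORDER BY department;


Groups with count >= 3:
  Design: 3 -> PASS
  Engineering: 1 -> filtered out
  Finance: 1 -> filtered out
  HR: 2 -> filtered out
  Marketing: 2 -> filtered out
  Sales: 1 -> filtered out


1 groups:
Design, 3


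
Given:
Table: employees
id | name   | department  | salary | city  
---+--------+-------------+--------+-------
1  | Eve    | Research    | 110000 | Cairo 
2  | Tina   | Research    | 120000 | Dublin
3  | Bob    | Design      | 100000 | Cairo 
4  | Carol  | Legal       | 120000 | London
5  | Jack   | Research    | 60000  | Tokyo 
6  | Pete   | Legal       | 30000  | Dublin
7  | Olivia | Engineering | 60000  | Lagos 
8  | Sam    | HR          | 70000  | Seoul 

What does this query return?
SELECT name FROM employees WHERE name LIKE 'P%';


LIKE 'P%' matches names starting with 'P'
Matching: 1

1 rows:
Pete


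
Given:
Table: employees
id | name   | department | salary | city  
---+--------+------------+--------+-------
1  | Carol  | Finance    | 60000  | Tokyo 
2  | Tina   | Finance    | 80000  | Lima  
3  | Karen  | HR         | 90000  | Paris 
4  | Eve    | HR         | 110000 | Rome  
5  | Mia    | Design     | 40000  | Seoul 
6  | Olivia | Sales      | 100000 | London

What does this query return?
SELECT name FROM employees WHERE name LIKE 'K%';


LIKE 'K%' matches names starting with 'K'
Matching: 1

1 rows:
Karen


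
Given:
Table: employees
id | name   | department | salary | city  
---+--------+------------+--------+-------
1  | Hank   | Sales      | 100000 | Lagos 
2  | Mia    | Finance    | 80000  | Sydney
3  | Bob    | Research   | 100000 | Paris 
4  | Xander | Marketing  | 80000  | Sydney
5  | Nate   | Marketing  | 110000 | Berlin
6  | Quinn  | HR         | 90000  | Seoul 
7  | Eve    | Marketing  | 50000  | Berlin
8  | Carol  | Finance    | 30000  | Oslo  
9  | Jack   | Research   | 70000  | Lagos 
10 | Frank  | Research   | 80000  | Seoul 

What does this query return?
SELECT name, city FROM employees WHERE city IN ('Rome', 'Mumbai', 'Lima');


Filtering: city IN ('Rome', 'Mumbai', 'Lima')
Matching: 0 rows

Empty result set (0 rows)


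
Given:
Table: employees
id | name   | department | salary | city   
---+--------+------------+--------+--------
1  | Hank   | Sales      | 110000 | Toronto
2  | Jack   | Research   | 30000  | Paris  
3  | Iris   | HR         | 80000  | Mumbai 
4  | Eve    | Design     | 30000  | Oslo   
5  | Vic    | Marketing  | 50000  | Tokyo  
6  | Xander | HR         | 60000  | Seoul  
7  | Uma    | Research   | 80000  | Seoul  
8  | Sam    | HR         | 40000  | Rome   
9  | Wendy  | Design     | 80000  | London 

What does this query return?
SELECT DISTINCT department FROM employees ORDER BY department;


All 'department' values (row order): Sales, Research, HR, Design, Marketing, HR, Research, HR, Design
Removing duplicates leaves 5 unique value(s).

5 values:
Design
HR
Marketing
Research
Sales


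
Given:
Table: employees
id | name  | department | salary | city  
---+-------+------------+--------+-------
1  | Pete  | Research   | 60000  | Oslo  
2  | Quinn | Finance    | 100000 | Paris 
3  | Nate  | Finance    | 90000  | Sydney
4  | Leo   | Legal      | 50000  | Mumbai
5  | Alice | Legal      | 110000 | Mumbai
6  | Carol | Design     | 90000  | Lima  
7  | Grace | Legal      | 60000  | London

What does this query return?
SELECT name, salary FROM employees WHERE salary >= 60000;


Filtering: salary >= 60000
Matching: 6 rows

6 rows:
Pete, 60000
Quinn, 100000
Nate, 90000
Alice, 110000
Carol, 90000
Grace, 60000


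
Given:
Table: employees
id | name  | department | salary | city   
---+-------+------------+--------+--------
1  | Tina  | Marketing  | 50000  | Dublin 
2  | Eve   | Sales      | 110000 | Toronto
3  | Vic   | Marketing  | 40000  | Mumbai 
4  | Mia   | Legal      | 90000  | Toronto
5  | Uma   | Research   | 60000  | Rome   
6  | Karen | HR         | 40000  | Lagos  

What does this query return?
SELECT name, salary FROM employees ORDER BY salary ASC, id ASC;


Sorting by salary ASC, then id ASC for ties

6 rows:
Vic, 40000
Karen, 40000
Tina, 50000
Uma, 60000
Mia, 90000
Eve, 110000


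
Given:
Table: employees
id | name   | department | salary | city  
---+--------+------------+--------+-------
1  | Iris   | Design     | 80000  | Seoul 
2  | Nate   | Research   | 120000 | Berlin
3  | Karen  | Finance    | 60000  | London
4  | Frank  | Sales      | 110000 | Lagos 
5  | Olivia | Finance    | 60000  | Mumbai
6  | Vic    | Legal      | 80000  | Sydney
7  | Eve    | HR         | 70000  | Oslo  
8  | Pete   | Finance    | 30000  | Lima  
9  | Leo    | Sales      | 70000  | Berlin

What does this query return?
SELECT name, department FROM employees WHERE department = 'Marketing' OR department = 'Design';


Filtering: department = 'Marketing' OR 'Design'
Matching: 1 rows

1 rows:
Iris, Design


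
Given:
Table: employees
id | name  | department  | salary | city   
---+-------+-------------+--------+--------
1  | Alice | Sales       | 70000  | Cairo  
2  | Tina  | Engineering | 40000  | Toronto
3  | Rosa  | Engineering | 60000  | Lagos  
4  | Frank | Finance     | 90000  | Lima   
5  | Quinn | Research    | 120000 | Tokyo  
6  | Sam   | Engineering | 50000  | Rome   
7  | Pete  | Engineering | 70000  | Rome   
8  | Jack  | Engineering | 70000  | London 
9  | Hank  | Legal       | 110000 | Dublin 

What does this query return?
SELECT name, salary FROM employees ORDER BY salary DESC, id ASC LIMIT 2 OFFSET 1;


Sort by salary DESC (id ASC tiebreak), then skip 1 and take 2
Rows 2 through 3

2 rows:
Hank, 110000
Frank, 90000


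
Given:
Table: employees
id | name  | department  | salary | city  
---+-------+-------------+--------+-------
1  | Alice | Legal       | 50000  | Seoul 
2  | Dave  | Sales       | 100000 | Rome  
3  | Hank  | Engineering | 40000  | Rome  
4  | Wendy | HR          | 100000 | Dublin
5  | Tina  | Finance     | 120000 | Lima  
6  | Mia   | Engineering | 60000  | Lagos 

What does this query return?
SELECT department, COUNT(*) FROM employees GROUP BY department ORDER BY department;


Assigning each row to its department group:
  Alice -> Legal
  Dave -> Sales
  Hank -> Engineering
  Wendy -> HR
  Tina -> Finance
  Mia -> Engineering


5 groups:
Engineering, 2
Finance, 1
HR, 1
Legal, 1
Sales, 1


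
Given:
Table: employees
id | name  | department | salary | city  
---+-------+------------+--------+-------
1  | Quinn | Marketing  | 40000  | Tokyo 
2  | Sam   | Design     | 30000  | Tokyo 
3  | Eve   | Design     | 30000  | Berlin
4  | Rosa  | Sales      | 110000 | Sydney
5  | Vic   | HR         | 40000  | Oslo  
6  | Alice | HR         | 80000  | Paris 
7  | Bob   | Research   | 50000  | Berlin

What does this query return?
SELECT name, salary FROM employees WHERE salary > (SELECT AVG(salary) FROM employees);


Subquery: AVG(salary) = 54285.71
Filtering: salary > 54285.71
  Rosa (110000) -> MATCH
  Alice (80000) -> MATCH


2 rows:
Rosa, 110000
Alice, 80000
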